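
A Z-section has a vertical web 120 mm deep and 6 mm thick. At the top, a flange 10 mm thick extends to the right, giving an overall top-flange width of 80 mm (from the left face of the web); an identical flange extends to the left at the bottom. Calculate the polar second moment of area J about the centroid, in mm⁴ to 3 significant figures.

J ≈ 8.40 × 10⁶ mm⁴

Treat the section as a set of non-overlapping primitives; coordinates are from the bounding-box lower-left.
Web: 6 × 120, A = 720 mm², y = 60 mm, Ī = 864 000 mm⁴.
Top flange (beyond web): 74 × 10, A = 740 mm², y = 115 mm, Ī = 6166.7 mm⁴.
Bottom flange (beyond web): 74 × 10, A = 740 mm², y = 5 mm, Ī = 6166.7 mm⁴.
Centroid: ȳ = ΣA·y / ΣA = 60 mm.
Transfer each piece to the centroidal x-axis using Ī + A·d² with d = y − 60:
  web: d = 0 mm → contributes +864 000 mm⁴
  top flange (beyond web): d = 55 mm → contributes +2 244 667 mm⁴
  bottom flange (beyond web): d = -55 mm → contributes +2 244 667 mm⁴
Total I = 5 353 333 mm⁴.
For the y-axis: x̄ = 77 mm.
Repeating about the centroidal y-axis gives I_y = 3 045 533 mm⁴.
Polar second moment: J = I_x + I_y = 8 398 867 mm⁴.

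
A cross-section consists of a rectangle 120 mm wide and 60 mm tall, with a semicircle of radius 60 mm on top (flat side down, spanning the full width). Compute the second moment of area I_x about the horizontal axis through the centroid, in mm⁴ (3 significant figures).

I_x ≈ 1.33 × 10⁷ mm⁴

Decompose the section into non-overlapping parts with the origin at the bottom-left of its bounding rectangle.
Rectangular body: 120 × 60, A = 7 200 mm², y = 30 mm, Ī = 2 160 000 mm⁴.
Semicircular cap: semicircle r = 60, A = 5654.9 mm², y = 85.465 mm, Ī = 1 422 450 mm⁴.
Centroid: ȳ = ΣA·y / ΣA = 54.399 mm.
Transfer each piece to the horizontal axis through the centroid using Ī + A·d² with d = y − 54.399:
  rectangular body: d = -24.399 mm → contributes +6 446 244 mm⁴
  semicircular cap: d = 31.066 mm → contributes +6 879 865 mm⁴
Total I = 13 326 109 mm⁴.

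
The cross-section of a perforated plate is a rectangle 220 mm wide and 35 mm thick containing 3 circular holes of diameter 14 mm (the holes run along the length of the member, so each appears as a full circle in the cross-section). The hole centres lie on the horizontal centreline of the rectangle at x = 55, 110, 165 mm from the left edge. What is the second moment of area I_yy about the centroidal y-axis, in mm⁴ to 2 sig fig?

Split into non-overlapping primitives; take the origin at the lower-left of the bounding box.
Plate: 220 × 35, A = 7 700 mm², x = 110 mm, Ī = 31 056 667 mm⁴.
Hole 1 (subtracted): ⌀14, A = 153.9 mm², x = 55 mm, Ī = 1 886 mm⁴.
Hole 2 (subtracted): ⌀14, A = 153.9 mm², x = 110 mm, Ī = 1 886 mm⁴.
Hole 3 (subtracted): ⌀14, A = 153.9 mm², x = 165 mm, Ī = 1 886 mm⁴.
By symmetry the centroid is at mid-width, x̄ = 110 mm.
Transfer each piece to the centroidal y-axis using Ī + A·d² with d = x − 110:
  plate: d = 0 mm → contributes +31 056 667 mm⁴
  hole 1: d = -55 mm → contributes −467 548 mm⁴
  hole 2: d = 0 mm → contributes −1 886 mm⁴
  hole 3: d = 55 mm → contributes −467 548 mm⁴
Total I = 30 119 684 mm⁴.

I_yy ≈ 3.0 × 10⁷ mm⁴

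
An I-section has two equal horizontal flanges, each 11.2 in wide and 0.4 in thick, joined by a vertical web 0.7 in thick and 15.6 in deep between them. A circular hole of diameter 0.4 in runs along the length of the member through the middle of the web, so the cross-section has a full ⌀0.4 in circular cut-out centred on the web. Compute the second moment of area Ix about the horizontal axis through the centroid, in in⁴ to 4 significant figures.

Ix ≈ 795.0 in⁴

Split into non-overlapping primitives; take the origin at the lower-left of the bounding box.
Bottom flange: 11.2 × 0.4, A = 4.48 in², y = 0.2 in, Ī = 0.0597333 in⁴.
Web: 0.7 × 15.6, A = 10.92 in², y = 8.2 in, Ī = 221.458 in⁴.
Top flange: 11.2 × 0.4, A = 4.48 in², y = 16.2 in, Ī = 0.0597333 in⁴.
Hole (subtracted): ⌀0.4, A = 0.125664 in², y = 8.2 in, Ī = 0.00125664 in⁴.
By symmetry the centroid is at mid-height, ȳ = 8.2 in.
Transfer each piece to the horizontal axis through the centroid using Ī + A·d² with d = y − 8.2:
  bottom flange: d = -8 in → contributes +286.78 in⁴
  web: d = 0 in → contributes +221.458 in⁴
  top flange: d = 8 in → contributes +286.78 in⁴
  hole: d = 0 in → contributes −0.00125664 in⁴
Total I = 795.016 in⁴.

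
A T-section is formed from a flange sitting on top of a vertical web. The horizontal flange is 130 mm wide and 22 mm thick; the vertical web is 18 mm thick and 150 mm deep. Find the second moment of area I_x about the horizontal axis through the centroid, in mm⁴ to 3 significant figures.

Break the section into simple shapes (no overlaps), measuring from the bottom-left corner of the bounding box.
Flange: 130 × 22, A = 2 860 mm², y = 161 mm, Ī = 115 353 mm⁴.
Web: 18 × 150, A = 2 700 mm², y = 75 mm, Ī = 5 062 500 mm⁴.
Centroid: ȳ = ΣA·y / ΣA = 119.24 mm.
Transfer each piece to the horizontal axis through the centroid using Ī + A·d² with d = y − 119.24:
  flange: d = 41.763 mm → contributes +5 103 519 mm⁴
  web: d = -44.237 mm → contributes +10 346 261 mm⁴
Total I = 15 449 780 mm⁴.

I_x ≈ 1.54 × 10⁷ mm⁴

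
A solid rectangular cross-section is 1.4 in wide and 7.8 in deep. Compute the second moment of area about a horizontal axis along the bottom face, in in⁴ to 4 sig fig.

The section: 1.4 × 7.8, A = 10.92 in², y = 3.9 in, Ī = 55.3644 in⁴.
Transfer it to the bottom edge using Ī + A·d² with d = y − 0:
  the section: d = 3.9 in → contributes +221.458 in⁴
Total I = 221.458 in⁴.

I_base ≈ 221.5 in⁴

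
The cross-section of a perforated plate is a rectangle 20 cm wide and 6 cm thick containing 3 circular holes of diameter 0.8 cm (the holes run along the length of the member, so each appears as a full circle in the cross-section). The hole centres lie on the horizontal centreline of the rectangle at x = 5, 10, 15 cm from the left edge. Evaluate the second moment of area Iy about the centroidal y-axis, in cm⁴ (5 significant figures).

Iy ≈ 3974.8 cm⁴

Split into non-overlapping primitives; take the origin at the lower-left of the bounding box.
Plate: 20 × 6, A = 120 cm², x = 10 cm, Ī = 4 000 cm⁴.
Hole 1 (subtracted): ⌀0.8, A = 0.5026548 cm², x = 5 cm, Ī = 0.02010619 cm⁴.
Hole 2 (subtracted): ⌀0.8, A = 0.5026548 cm², x = 10 cm, Ī = 0.02010619 cm⁴.
Hole 3 (subtracted): ⌀0.8, A = 0.5026548 cm², x = 15 cm, Ī = 0.02010619 cm⁴.
By symmetry the centroid is at mid-width, x̄ = 10 cm.
Transfer each piece to the centroidal y-axis using Ī + A·d² with d = x − 10:
  plate: d = 0 cm → contributes +4 000 cm⁴
  hole 1: d = -5 cm → contributes −12.58648 cm⁴
  hole 2: d = 0 cm → contributes −0.02010619 cm⁴
  hole 3: d = 5 cm → contributes −12.58648 cm⁴
Total I = 3974.807 cm⁴.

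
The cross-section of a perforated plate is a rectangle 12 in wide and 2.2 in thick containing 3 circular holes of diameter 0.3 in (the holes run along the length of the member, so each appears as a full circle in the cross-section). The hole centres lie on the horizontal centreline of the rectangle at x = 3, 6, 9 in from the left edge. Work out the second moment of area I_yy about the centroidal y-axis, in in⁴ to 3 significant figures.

Split into non-overlapping primitives; take the origin at the lower-left of the bounding box.
Plate: 12 × 2.2, A = 26.4 in², x = 6 in, Ī = 316.8 in⁴.
Hole 1 (subtracted): ⌀0.3, A = 0.070686 in², x = 3 in, Ī = 0.00039761 in⁴.
Hole 2 (subtracted): ⌀0.3, A = 0.070686 in², x = 6 in, Ī = 0.00039761 in⁴.
Hole 3 (subtracted): ⌀0.3, A = 0.070686 in², x = 9 in, Ī = 0.00039761 in⁴.
By symmetry the centroid is at mid-width, x̄ = 6 in.
Transfer each piece to the centroidal y-axis using Ī + A·d² with d = x − 6:
  plate: d = 0 in → contributes +316.8 in⁴
  hole 1: d = -3 in → contributes −0.63657 in⁴
  hole 2: d = 0 in → contributes −0.00039761 in⁴
  hole 3: d = 3 in → contributes −0.63657 in⁴
Total I = 315.53 in⁴.

I_yy ≈ 316 in⁴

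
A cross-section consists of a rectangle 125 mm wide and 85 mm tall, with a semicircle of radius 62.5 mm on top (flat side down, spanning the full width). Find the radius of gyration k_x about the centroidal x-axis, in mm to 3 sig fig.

k_x ≈ 39.8 mm

Split into non-overlapping primitives; take the origin at the lower-left of the bounding box.
Rectangular body: 125 × 85, A = 10 625 mm², y = 42.5 mm, Ī = 6 397 135 mm⁴.
Semicircular cap: semicircle r = 62.5, A = 6135.9 mm², y = 111.53 mm, Ī = 1 674 758 mm⁴.
Centroid: ȳ = ΣA·y / ΣA = 67.769 mm.
Transfer each piece to the centroidal x-axis using Ī + A·d² with d = y − 67.769:
  rectangular body: d = -25.269 mm → contributes +13 181 608 mm⁴
  semicircular cap: d = 43.757 mm → contributes +13 422 790 mm⁴
Total I = 26 604 398 mm⁴.
Radius of gyration: k = √(I/A) = √(26 604 398 / 16 761) = 39.841 mm.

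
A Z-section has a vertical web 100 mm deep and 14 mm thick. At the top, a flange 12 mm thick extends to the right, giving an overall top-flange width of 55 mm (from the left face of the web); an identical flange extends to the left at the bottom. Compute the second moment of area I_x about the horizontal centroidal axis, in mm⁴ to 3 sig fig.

I_x ≈ 3.08 × 10⁶ mm⁴

Split into non-overlapping primitives; take the origin at the lower-left of the bounding box.
Web: 14 × 100, A = 1 400 mm², y = 50 mm, Ī = 1 166 667 mm⁴.
Top flange (beyond web): 41 × 12, A = 492 mm², y = 94 mm, Ī = 5 904 mm⁴.
Bottom flange (beyond web): 41 × 12, A = 492 mm², y = 6 mm, Ī = 5 904 mm⁴.
Centroid: ȳ = ΣA·y / ΣA = 50 mm.
Transfer each piece to the horizontal centroidal axis using Ī + A·d² with d = y − 50:
  web: d = 0 mm → contributes +1 166 667 mm⁴
  top flange (beyond web): d = 44 mm → contributes +958 416 mm⁴
  bottom flange (beyond web): d = -44 mm → contributes +958 416 mm⁴
Total I = 3 083 499 mm⁴.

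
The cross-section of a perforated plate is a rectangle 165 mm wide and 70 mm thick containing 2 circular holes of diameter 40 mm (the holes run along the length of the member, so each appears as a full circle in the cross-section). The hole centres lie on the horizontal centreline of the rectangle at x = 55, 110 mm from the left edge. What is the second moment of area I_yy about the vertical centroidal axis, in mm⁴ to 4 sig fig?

Break the section into simple shapes (no overlaps), measuring from the bottom-left corner of the bounding box.
Plate: 165 × 70, A = 11 550 mm², x = 82.5 mm, Ī = 26 204 063 mm⁴.
Hole 1 (subtracted): ⌀40, A = 1256.64 mm², x = 55 mm, Ī = 125 664 mm⁴.
Hole 2 (subtracted): ⌀40, A = 1256.64 mm², x = 110 mm, Ī = 125 664 mm⁴.
By symmetry the centroid is at mid-width, x̄ = 82.5 mm.
Transfer each piece to the vertical centroidal axis using Ī + A·d² with d = x − 82.5:
  plate: d = 0 mm → contributes +26 204 063 mm⁴
  hole 1: d = -27.5 mm → contributes −1 075 995 mm⁴
  hole 2: d = 27.5 mm → contributes −1 075 995 mm⁴
Total I = 24 052 072 mm⁴.

I_yy ≈ 2.405 × 10⁷ mm⁴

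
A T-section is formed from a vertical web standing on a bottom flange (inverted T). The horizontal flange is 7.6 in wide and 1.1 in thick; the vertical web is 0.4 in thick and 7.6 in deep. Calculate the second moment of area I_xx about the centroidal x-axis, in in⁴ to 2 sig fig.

Break the section into simple shapes (no overlaps), measuring from the bottom-left corner of the bounding box.
Flange: 7.6 × 1.1, A = 8.36 in², y = 0.55 in, Ī = 0.843 in⁴.
Web: 0.4 × 7.6, A = 3.04 in², y = 4.9 in, Ī = 14.63 in⁴.
Centroid: ȳ = ΣA·y / ΣA = 1.71 in.
Transfer each piece to the centroidal x-axis using Ī + A·d² with d = y − 1.71:
  flange: d = -1.16 in → contributes +12.09 in⁴
  web: d = 3.19 in → contributes +45.57 in⁴
Total I = 57.66 in⁴.

I_xx ≈ 58 in⁴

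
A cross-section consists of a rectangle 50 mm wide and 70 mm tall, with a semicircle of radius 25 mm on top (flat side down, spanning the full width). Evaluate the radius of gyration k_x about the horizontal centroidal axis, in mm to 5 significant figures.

k_x ≈ 26.160 mm

Decompose the section into non-overlapping parts with the origin at the bottom-left of its bounding rectangle.
Rectangular body: 50 × 70, A = 3 500 mm², y = 35 mm, Ī = 1 429 167 mm⁴.
Semicircular cap: semicircle r = 25, A = 981.7477 mm², y = 80.61033 mm, Ī = 42873.81 mm⁴.
Centroid: ȳ = ΣA·y / ΣA = 44.99116 mm.
Transfer each piece to the horizontal centroidal axis using Ī + A·d² with d = y − 44.99116:
  rectangular body: d = -9.991155 mm → contributes +1 778 548 mm⁴
  semicircular cap: d = 35.61917 mm → contributes +1 288 442 mm⁴
Total I = 3 066 990 mm⁴.
Radius of gyration: k = √(I/A) = √(3 066 990 / 4481.748) = 26.15968 mm.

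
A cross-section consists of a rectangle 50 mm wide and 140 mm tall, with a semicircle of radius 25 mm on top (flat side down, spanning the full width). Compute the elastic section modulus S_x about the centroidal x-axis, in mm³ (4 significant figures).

Decompose the section into non-overlapping parts with the origin at the bottom-left of its bounding rectangle.
Rectangular body: 50 × 140, A = 7 000 mm², y = 70 mm, Ī = 11 433 333 mm⁴.
Semicircular cap: semicircle r = 25, A = 981.748 mm², y = 150.61 mm, Ī = 42873.8 mm⁴.
Centroid: ȳ = ΣA·y / ΣA = 79.915 mm.
Transfer each piece to the centroidal x-axis using Ī + A·d² with d = y − 79.915:
  rectangular body: d = -9.915 mm → contributes +12 121 484 mm⁴
  semicircular cap: d = 70.6953 mm → contributes +4 949 482 mm⁴
Total I = 17 070 965 mm⁴.
Extreme fibre distance c = 85.085 mm; S = I/c = 200 634 mm³.

S_x ≈ 2.006 × 10⁵ mm³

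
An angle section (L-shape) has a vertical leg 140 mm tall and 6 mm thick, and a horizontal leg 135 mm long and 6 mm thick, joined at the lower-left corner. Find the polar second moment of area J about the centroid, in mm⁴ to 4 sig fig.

J ≈ 6.094 × 10⁶ mm⁴

Split into non-overlapping primitives; take the origin at the lower-left of the bounding box.
Vertical leg: 6 × 140, A = 840 mm², y = 70 mm, Ī = 1 372 000 mm⁴.
Horizontal leg (remainder): 129 × 6, A = 774 mm², y = 3 mm, Ī = 2 322 mm⁴.
Centroid: ȳ = ΣA·y / ΣA = 37.8699 mm.
Transfer each piece to the centroidal x-axis using Ī + A·d² with d = y − 37.8699:
  vertical leg: d = 32.1301 mm → contributes +2 239 169 mm⁴
  horizontal leg (remainder): d = -34.8699 mm → contributes +943 436 mm⁴
Total I = 3 182 605 mm⁴.
For the y-axis: x̄ = 35.3699 mm.
Repeating about the centroidal y-axis gives I_y = 2 911 237 mm⁴.
Polar second moment: J = I_x + I_y = 6 093 842 mm⁴.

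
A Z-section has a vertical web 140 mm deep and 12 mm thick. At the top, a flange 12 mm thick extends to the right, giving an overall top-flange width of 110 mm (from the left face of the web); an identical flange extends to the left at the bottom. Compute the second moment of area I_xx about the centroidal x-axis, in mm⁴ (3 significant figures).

I_xx ≈ 1.24 × 10⁷ mm⁴

Break the section into simple shapes (no overlaps), measuring from the bottom-left corner of the bounding box.
Web: 12 × 140, A = 1 680 mm², y = 70 mm, Ī = 2 744 000 mm⁴.
Top flange (beyond web): 98 × 12, A = 1 176 mm², y = 134 mm, Ī = 14 112 mm⁴.
Bottom flange (beyond web): 98 × 12, A = 1 176 mm², y = 6 mm, Ī = 14 112 mm⁴.
Centroid: ȳ = ΣA·y / ΣA = 70 mm.
Transfer each piece to the centroidal x-axis using Ī + A·d² with d = y − 70:
  web: d = 0 mm → contributes +2 744 000 mm⁴
  top flange (beyond web): d = 64 mm → contributes +4 831 008 mm⁴
  bottom flange (beyond web): d = -64 mm → contributes +4 831 008 mm⁴
Total I = 12 406 016 mm⁴.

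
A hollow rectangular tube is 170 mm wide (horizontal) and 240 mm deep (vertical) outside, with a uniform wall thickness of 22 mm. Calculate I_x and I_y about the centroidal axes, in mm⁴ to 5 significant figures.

Decompose the section into non-overlapping parts with the origin at the bottom-left of its bounding rectangle.
Outer rectangle: 170 × 240, A = 40 800 mm², y = 120 mm, Ī = 195 840 000 mm⁴.
Inner void (subtracted): 126 × 196, A = 24 696 mm², y = 120 mm, Ī = 79 060 128 mm⁴.
By symmetry the centroid is at mid-height, ȳ = 120 mm.
All pieces are centred on the centroidal x-axis, so I = ΣĪ (holes subtracted) = 116 779 872 mm⁴.
Repeating about the centroidal y-axis gives I_y = 65 587 192 mm⁴.

I_x ≈ 1.1678 × 10⁸ mm⁴, I_y ≈ 6.5587 × 10⁷ mm⁴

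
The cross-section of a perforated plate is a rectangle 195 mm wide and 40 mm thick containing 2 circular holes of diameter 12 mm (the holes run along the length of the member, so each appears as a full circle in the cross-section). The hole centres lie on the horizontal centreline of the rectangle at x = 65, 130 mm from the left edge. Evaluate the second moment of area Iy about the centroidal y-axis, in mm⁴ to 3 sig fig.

Iy ≈ 2.45 × 10⁷ mm⁴

Break the section into simple shapes (no overlaps), measuring from the bottom-left corner of the bounding box.
Plate: 195 × 40, A = 7 800 mm², x = 97.5 mm, Ī = 24 716 250 mm⁴.
Hole 1 (subtracted): ⌀12, A = 113.1 mm², x = 65 mm, Ī = 1017.9 mm⁴.
Hole 2 (subtracted): ⌀12, A = 113.1 mm², x = 130 mm, Ī = 1017.9 mm⁴.
By symmetry the centroid is at mid-width, x̄ = 97.5 mm.
Transfer each piece to the centroidal y-axis using Ī + A·d² with d = x − 97.5:
  plate: d = 0 mm → contributes +24 716 250 mm⁴
  hole 1: d = -32.5 mm → contributes −120 477 mm⁴
  hole 2: d = 32.5 mm → contributes −120 477 mm⁴
Total I = 24 475 296 mm⁴.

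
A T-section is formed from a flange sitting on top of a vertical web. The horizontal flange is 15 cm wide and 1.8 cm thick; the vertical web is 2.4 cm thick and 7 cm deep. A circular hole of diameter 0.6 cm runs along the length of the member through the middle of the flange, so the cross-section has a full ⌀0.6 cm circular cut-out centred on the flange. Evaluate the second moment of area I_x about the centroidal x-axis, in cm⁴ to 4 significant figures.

Break the section into simple shapes (no overlaps), measuring from the bottom-left corner of the bounding box.
Flange: 15 × 1.8, A = 27 cm², y = 7.9 cm, Ī = 7.29 cm⁴.
Web: 2.4 × 7, A = 16.8 cm², y = 3.5 cm, Ī = 68.6 cm⁴.
Hole (subtracted): ⌀0.6, A = 0.282743 cm², y = 7.9 cm, Ī = 0.00636173 cm⁴.
Centroid: ȳ = ΣA·y / ΣA = 6.20136 cm.
Transfer each piece to the centroidal x-axis using Ī + A·d² with d = y − 6.20136:
  flange: d = 1.69864 cm → contributes +85.1949 cm⁴
  web: d = -2.70136 cm → contributes +191.196 cm⁴
  hole: d = 1.69864 cm → contributes −0.82218 cm⁴
Total I = 275.568 cm⁴.

I_x ≈ 275.6 cm⁴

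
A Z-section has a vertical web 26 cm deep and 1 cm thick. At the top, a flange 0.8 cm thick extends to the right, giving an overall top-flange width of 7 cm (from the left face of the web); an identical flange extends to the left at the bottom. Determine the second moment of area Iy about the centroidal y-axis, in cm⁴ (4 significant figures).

Iy ≈ 148.6 cm⁴

Treat the section as a set of non-overlapping primitives; coordinates are from the bounding-box lower-left.
Web: 1 × 26, A = 26 cm², x = 6.5 cm, Ī = 2.16667 cm⁴.
Top flange (beyond web): 6 × 0.8, A = 4.8 cm², x = 10 cm, Ī = 14.4 cm⁴.
Bottom flange (beyond web): 6 × 0.8, A = 4.8 cm², x = 3 cm, Ī = 14.4 cm⁴.
Centroid: x̄ = ΣA·x / ΣA = 6.5 cm.
Transfer each piece to the centroidal y-axis using Ī + A·d² with d = x − 6.5:
  web: d = 0 cm → contributes +2.16667 cm⁴
  top flange (beyond web): d = 3.5 cm → contributes +73.2 cm⁴
  bottom flange (beyond web): d = -3.5 cm → contributes +73.2 cm⁴
Total I = 148.567 cm⁴.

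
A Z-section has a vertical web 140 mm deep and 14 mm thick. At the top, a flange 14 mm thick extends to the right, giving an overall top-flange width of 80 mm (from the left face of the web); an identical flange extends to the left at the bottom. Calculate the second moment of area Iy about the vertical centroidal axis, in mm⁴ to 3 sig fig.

Iy ≈ 3.66 × 10⁶ mm⁴

Break the section into simple shapes (no overlaps), measuring from the bottom-left corner of the bounding box.
Web: 14 × 140, A = 1 960 mm², x = 73 mm, Ī = 32 013 mm⁴.
Top flange (beyond web): 66 × 14, A = 924 mm², x = 113 mm, Ī = 335 412 mm⁴.
Bottom flange (beyond web): 66 × 14, A = 924 mm², x = 33 mm, Ī = 335 412 mm⁴.
Centroid: x̄ = ΣA·x / ΣA = 73 mm.
Transfer each piece to the vertical centroidal axis using Ī + A·d² with d = x − 73:
  web: d = 0 mm → contributes +32 013 mm⁴
  top flange (beyond web): d = 40 mm → contributes +1 813 812 mm⁴
  bottom flange (beyond web): d = -40 mm → contributes +1 813 812 mm⁴
Total I = 3 659 637 mm⁴.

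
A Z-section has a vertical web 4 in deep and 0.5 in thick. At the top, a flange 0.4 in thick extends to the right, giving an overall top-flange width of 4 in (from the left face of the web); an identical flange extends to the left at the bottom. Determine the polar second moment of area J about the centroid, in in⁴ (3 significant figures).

J ≈ 25.9 in⁴

Decompose the section into non-overlapping parts with the origin at the bottom-left of its bounding rectangle.
Web: 0.5 × 4, A = 2 in², y = 2 in, Ī = 2.6667 in⁴.
Top flange (beyond web): 3.5 × 0.4, A = 1.4 in², y = 3.8 in, Ī = 0.018667 in⁴.
Bottom flange (beyond web): 3.5 × 0.4, A = 1.4 in², y = 0.2 in, Ī = 0.018667 in⁴.
Centroid: ȳ = ΣA·y / ΣA = 2 in.
Transfer each piece to the centroidal x-axis using Ī + A·d² with d = y − 2:
  web: d = 0 in → contributes +2.6667 in⁴
  top flange (beyond web): d = 1.8 in → contributes +4.5547 in⁴
  bottom flange (beyond web): d = -1.8 in → contributes +4.5547 in⁴
Total I = 11.776 in⁴.
For the y-axis: x̄ = 3.75 in.
Repeating about the centroidal y-axis gives I_y = 14.1 in⁴.
Polar second moment: J = I_x + I_y = 25.876 in⁴.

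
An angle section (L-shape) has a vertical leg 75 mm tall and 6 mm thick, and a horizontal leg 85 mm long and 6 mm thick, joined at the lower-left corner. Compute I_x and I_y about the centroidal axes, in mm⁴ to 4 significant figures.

I_x ≈ 4.871 × 10⁵ mm⁴, I_y ≈ 6.648 × 10⁵ mm⁴

Split into non-overlapping primitives; take the origin at the lower-left of the bounding box.
Vertical leg: 6 × 75, A = 450 mm², y = 37.5 mm, Ī = 210 938 mm⁴.
Horizontal leg (remainder): 79 × 6, A = 474 mm², y = 3 mm, Ī = 1 422 mm⁴.
Centroid: ȳ = ΣA·y / ΣA = 19.8019 mm.
Transfer each piece to the centroidal x-axis using Ī + A·d² with d = y − 19.8019:
  vertical leg: d = 17.6981 mm → contributes +351 887 mm⁴
  horizontal leg (remainder): d = -16.8019 mm → contributes +135 235 mm⁴
Total I = 487 122 mm⁴.
For the y-axis: x̄ = 24.8019 mm.
Repeating about the centroidal y-axis gives I_y = 664 832 mm⁴.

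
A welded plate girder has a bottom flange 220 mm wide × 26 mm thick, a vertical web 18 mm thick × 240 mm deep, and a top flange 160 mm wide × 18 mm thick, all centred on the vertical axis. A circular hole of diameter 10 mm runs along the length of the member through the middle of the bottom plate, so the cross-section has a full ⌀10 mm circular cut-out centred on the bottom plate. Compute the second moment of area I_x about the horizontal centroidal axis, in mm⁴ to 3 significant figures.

Treat the section as a set of non-overlapping primitives; coordinates are from the bounding-box lower-left.
Bottom plate: 220 × 26, A = 5 720 mm², y = 13 mm, Ī = 322 227 mm⁴.
Web plate: 18 × 240, A = 4 320 mm², y = 146 mm, Ī = 20 736 000 mm⁴.
Top plate: 160 × 18, A = 2 880 mm², y = 275 mm, Ī = 77 760 mm⁴.
Hole (subtracted): ⌀10, A = 78.54 mm², y = 13 mm, Ī = 490.87 mm⁴.
Centroid: ȳ = ΣA·y / ΣA = 116.5 mm.
Transfer each piece to the horizontal centroidal axis using Ī + A·d² with d = y − 116.5:
  bottom plate: d = -103.5 mm → contributes +61 598 959 mm⁴
  web plate: d = 29.498 mm → contributes +24 494 907 mm⁴
  top plate: d = 158.5 mm → contributes +72 427 787 mm⁴
  hole: d = -103.5 mm → contributes −841 866 mm⁴
Total I = 157 679 788 mm⁴.

I_x ≈ 1.58 × 10⁸ mm⁴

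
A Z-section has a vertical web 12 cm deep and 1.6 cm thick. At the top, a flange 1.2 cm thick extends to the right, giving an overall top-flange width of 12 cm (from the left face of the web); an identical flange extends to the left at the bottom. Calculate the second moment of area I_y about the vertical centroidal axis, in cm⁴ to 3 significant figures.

I_y ≈ 1130 cm⁴

Split into non-overlapping primitives; take the origin at the lower-left of the bounding box.
Web: 1.6 × 12, A = 19.2 cm², x = 11.2 cm, Ī = 4.096 cm⁴.
Top flange (beyond web): 10.4 × 1.2, A = 12.48 cm², x = 17.2 cm, Ī = 112.49 cm⁴.
Bottom flange (beyond web): 10.4 × 1.2, A = 12.48 cm², x = 5.2 cm, Ī = 112.49 cm⁴.
Centroid: x̄ = ΣA·x / ΣA = 11.2 cm.
Transfer each piece to the vertical centroidal axis using Ī + A·d² with d = x − 11.2:
  web: d = 0 cm → contributes +4.096 cm⁴
  top flange (beyond web): d = 6 cm → contributes +561.77 cm⁴
  bottom flange (beyond web): d = -6 cm → contributes +561.77 cm⁴
Total I = 1127.6 cm⁴.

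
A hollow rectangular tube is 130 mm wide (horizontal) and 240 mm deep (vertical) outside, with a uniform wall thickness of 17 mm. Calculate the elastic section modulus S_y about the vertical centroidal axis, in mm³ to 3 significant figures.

Split into non-overlapping primitives; take the origin at the lower-left of the bounding box.
Outer rectangle: 130 × 240, A = 31 200 mm², x = 65 mm, Ī = 43 940 000 mm⁴.
Inner void (subtracted): 96 × 206, A = 19 776 mm², x = 65 mm, Ī = 15 187 968 mm⁴.
By symmetry the centroid is at mid-width, x̄ = 65 mm.
All pieces are centred on the vertical centroidal axis, so I = ΣĪ (holes subtracted) = 28 752 032 mm⁴.
Extreme fibre distance c = 65 mm; S = I/c = 442 339 mm³.

S_y ≈ 4.42 × 10⁵ mm³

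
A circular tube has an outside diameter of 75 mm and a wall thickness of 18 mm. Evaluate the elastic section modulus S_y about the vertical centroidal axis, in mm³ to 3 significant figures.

Split into non-overlapping primitives; take the origin at the lower-left of the bounding box.
Outer circle: ⌀75, A = 4417.9 mm², x = 37.5 mm, Ī = 1 553 156 mm⁴.
Bore (subtracted): ⌀39, A = 1194.6 mm², x = 37.5 mm, Ī = 113 561 mm⁴.
By symmetry the centroid is at mid-width, x̄ = 37.5 mm.
All pieces are centred on the vertical centroidal axis, so I = ΣĪ (holes subtracted) = 1 439 595 mm⁴.
Extreme fibre distance c = 37.5 mm; S = I/c = 38 389 mm³.

S_y ≈ 3.84 × 10⁴ mm³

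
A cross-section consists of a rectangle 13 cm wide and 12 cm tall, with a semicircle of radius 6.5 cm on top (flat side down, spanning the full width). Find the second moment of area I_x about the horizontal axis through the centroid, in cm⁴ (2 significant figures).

Split into non-overlapping primitives; take the origin at the lower-left of the bounding box.
Rectangular body: 13 × 12, A = 156 cm², y = 6 cm, Ī = 1 872 cm⁴.
Semicircular cap: semicircle r = 6.5, A = 66.37 cm², y = 14.76 cm, Ī = 195.9 cm⁴.
Centroid: ȳ = ΣA·y / ΣA = 8.614 cm.
Transfer each piece to the horizontal axis through the centroid using Ī + A·d² with d = y − 8.614:
  rectangular body: d = -2.614 cm → contributes +2 938 cm⁴
  semicircular cap: d = 6.145 cm → contributes +2 702 cm⁴
Total I = 5 640 cm⁴.

I_x ≈ 5600 cm⁴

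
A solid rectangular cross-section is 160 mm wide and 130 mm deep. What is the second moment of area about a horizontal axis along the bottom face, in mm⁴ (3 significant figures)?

The section: 160 × 130, A = 20 800 mm², y = 65 mm, Ī = 29 293 333 mm⁴.
Transfer it to the base of the section using Ī + A·d² with d = y − 0:
  the section: d = 65 mm → contributes +117 173 333 mm⁴
Total I = 117 173 333 mm⁴.

I_base ≈ 1.17 × 10⁸ mm⁴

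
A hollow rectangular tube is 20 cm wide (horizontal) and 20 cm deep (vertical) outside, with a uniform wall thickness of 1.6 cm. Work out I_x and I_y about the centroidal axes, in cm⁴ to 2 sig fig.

Decompose the section into non-overlapping parts with the origin at the bottom-left of its bounding rectangle.
Outer rectangle: 20 × 20, A = 400 cm², y = 10 cm, Ī = 13 333 cm⁴.
Inner void (subtracted): 16.8 × 16.8, A = 282.2 cm², y = 10 cm, Ī = 6 638 cm⁴.
By symmetry the centroid is at mid-height, ȳ = 10 cm.
All pieces are centred on the centroidal x-axis, so I = ΣĪ (holes subtracted) = 6 695 cm⁴.
Repeating about the centroidal y-axis gives I_y = 6 695 cm⁴.

I_x ≈ 6700 cm⁴, I_y ≈ 6700 cm⁴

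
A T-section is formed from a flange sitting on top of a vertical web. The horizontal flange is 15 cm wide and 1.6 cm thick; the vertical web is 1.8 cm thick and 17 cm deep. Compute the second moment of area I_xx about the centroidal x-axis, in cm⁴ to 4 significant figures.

Break the section into simple shapes (no overlaps), measuring from the bottom-left corner of the bounding box.
Flange: 15 × 1.6, A = 24 cm², y = 17.8 cm, Ī = 5.12 cm⁴.
Web: 1.8 × 17, A = 30.6 cm², y = 8.5 cm, Ī = 736.95 cm⁴.
Centroid: ȳ = ΣA·y / ΣA = 12.5879 cm.
Transfer each piece to the centroidal x-axis using Ī + A·d² with d = y − 12.5879:
  flange: d = 5.21209 cm → contributes +657.101 cm⁴
  web: d = -4.08791 cm → contributes +1248.31 cm⁴
Total I = 1905.41 cm⁴.

I_xx ≈ 1905 cm⁴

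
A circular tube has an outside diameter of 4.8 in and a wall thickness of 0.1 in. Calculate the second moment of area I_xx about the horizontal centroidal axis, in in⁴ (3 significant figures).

Treat the section as a set of non-overlapping primitives; coordinates are from the bounding-box lower-left.
Outer circle: ⌀4.8, A = 18.096 in², y = 2.4 in, Ī = 26.058 in⁴.
Bore (subtracted): ⌀4.6, A = 16.619 in², y = 2.4 in, Ī = 21.979 in⁴.
By symmetry the centroid is at mid-height, ȳ = 2.4 in.
All pieces are centred on the horizontal centroidal axis, so I = ΣĪ (holes subtracted) = 4.079 in⁴.

I_xx ≈ 4.08 in⁴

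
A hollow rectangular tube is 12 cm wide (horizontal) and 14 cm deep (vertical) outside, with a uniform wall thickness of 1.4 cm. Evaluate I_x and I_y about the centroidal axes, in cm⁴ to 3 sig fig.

Decompose the section into non-overlapping parts with the origin at the bottom-left of its bounding rectangle.
Outer rectangle: 12 × 14, A = 168 cm², y = 7 cm, Ī = 2 744 cm⁴.
Inner void (subtracted): 9.2 × 11.2, A = 103.04 cm², y = 7 cm, Ī = 1077.1 cm⁴.
By symmetry the centroid is at mid-height, ȳ = 7 cm.
All pieces are centred on the centroidal x-axis, so I = ΣĪ (holes subtracted) = 1666.9 cm⁴.
Repeating about the centroidal y-axis gives I_y = 1289.2 cm⁴.

I_x ≈ 1670 cm⁴, I_y ≈ 1290 cm⁴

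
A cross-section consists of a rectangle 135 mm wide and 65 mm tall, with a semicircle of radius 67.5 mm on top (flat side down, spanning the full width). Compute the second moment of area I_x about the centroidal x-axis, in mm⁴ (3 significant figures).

I_x ≈ 2.01 × 10⁷ mm⁴

Decompose the section into non-overlapping parts with the origin at the bottom-left of its bounding rectangle.
Rectangular body: 135 × 65, A = 8 775 mm², y = 32.5 mm, Ī = 3 089 531 mm⁴.
Semicircular cap: semicircle r = 67.5, A = 7156.9 mm², y = 93.648 mm, Ī = 2 278 490 mm⁴.
Centroid: ȳ = ΣA·y / ΣA = 59.969 mm.
Transfer each piece to the centroidal x-axis using Ī + A·d² with d = y − 59.969:
  rectangular body: d = -27.469 mm → contributes +9 710 592 mm⁴
  semicircular cap: d = 33.679 mm → contributes +10 396 457 mm⁴
Total I = 20 107 048 mm⁴.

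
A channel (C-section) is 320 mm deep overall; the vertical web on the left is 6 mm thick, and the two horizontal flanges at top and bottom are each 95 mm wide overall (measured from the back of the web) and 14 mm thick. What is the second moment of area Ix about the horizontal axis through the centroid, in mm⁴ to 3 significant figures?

Decompose the section into non-overlapping parts with the origin at the bottom-left of its bounding rectangle.
Web: 6 × 320, A = 1 920 mm², y = 160 mm, Ī = 16 384 000 mm⁴.
Top flange (beyond web): 89 × 14, A = 1 246 mm², y = 313 mm, Ī = 20 351 mm⁴.
Bottom flange (beyond web): 89 × 14, A = 1 246 mm², y = 7 mm, Ī = 20 351 mm⁴.
By symmetry the centroid is at mid-height, ȳ = 160 mm.
Transfer each piece to the horizontal axis through the centroid using Ī + A·d² with d = y − 160:
  web: d = 0 mm → contributes +16 384 000 mm⁴
  top flange (beyond web): d = 153 mm → contributes +29 187 965 mm⁴
  bottom flange (beyond web): d = -153 mm → contributes +29 187 965 mm⁴
Total I = 74 759 931 mm⁴.

Ix ≈ 7.48 × 10⁷ mm⁴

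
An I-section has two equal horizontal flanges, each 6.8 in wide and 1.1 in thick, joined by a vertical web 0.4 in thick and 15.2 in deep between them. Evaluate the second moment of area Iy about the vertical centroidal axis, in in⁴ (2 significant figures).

Iy ≈ 58 in⁴

Break the section into simple shapes (no overlaps), measuring from the bottom-left corner of the bounding box.
Bottom flange: 6.8 × 1.1, A = 7.48 in², x = 3.4 in, Ī = 28.82 in⁴.
Web: 0.4 × 15.2, A = 6.08 in², x = 3.4 in, Ī = 0.08107 in⁴.
Top flange: 6.8 × 1.1, A = 7.48 in², x = 3.4 in, Ī = 28.82 in⁴.
By symmetry the centroid is at mid-width, x̄ = 3.4 in.
All pieces are centred on the vertical centroidal axis, so I = ΣĪ = 57.73 in⁴.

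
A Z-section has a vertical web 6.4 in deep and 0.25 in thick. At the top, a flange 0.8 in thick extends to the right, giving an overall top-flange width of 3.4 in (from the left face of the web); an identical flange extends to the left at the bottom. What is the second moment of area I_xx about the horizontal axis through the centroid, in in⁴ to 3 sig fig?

Treat the section as a set of non-overlapping primitives; coordinates are from the bounding-box lower-left.
Web: 0.25 × 6.4, A = 1.6 in², y = 3.2 in, Ī = 5.4613 in⁴.
Top flange (beyond web): 3.15 × 0.8, A = 2.52 in², y = 6 in, Ī = 0.1344 in⁴.
Bottom flange (beyond web): 3.15 × 0.8, A = 2.52 in², y = 0.4 in, Ī = 0.1344 in⁴.
Centroid: ȳ = ΣA·y / ΣA = 3.2 in.
Transfer each piece to the horizontal axis through the centroid using Ī + A·d² with d = y − 3.2:
  web: d = 0 in → contributes +5.4613 in⁴
  top flange (beyond web): d = 2.8 in → contributes +19.891 in⁴
  bottom flange (beyond web): d = -2.8 in → contributes +19.891 in⁴
Total I = 45.244 in⁴.

I_xx ≈ 45.2 in⁴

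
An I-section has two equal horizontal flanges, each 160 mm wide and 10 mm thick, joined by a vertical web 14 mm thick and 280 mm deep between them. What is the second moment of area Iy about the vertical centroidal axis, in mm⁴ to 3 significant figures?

Iy ≈ 6.89 × 10⁶ mm⁴

Treat the section as a set of non-overlapping primitives; coordinates are from the bounding-box lower-left.
Bottom flange: 160 × 10, A = 1 600 mm², x = 80 mm, Ī = 3 413 333 mm⁴.
Web: 14 × 280, A = 3 920 mm², x = 80 mm, Ī = 64 027 mm⁴.
Top flange: 160 × 10, A = 1 600 mm², x = 80 mm, Ī = 3 413 333 mm⁴.
By symmetry the centroid is at mid-width, x̄ = 80 mm.
All pieces are centred on the vertical centroidal axis, so I = ΣĪ = 6 890 693 mm⁴.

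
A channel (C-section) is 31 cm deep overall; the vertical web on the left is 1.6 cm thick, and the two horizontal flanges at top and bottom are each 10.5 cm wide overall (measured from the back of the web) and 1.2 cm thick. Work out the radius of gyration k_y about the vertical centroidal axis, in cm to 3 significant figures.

Decompose the section into non-overlapping parts with the origin at the bottom-left of its bounding rectangle.
Web: 1.6 × 31, A = 49.6 cm², x = 0.8 cm, Ī = 10.581 cm⁴.
Top flange (beyond web): 8.9 × 1.2, A = 10.68 cm², x = 6.05 cm, Ī = 70.497 cm⁴.
Bottom flange (beyond web): 8.9 × 1.2, A = 10.68 cm², x = 6.05 cm, Ī = 70.497 cm⁴.
Centroid: x̄ = ΣA·x / ΣA = 2.3803 cm.
Transfer each piece to the vertical centroidal axis using Ī + A·d² with d = x − 2.3803:
  web: d = -1.5803 cm → contributes +134.45 cm⁴
  top flange (beyond web): d = 3.6697 cm → contributes +214.32 cm⁴
  bottom flange (beyond web): d = 3.6697 cm → contributes +214.32 cm⁴
Total I = 563.09 cm⁴.
Radius of gyration: k = √(I/A) = √(563.09 / 70.96) = 2.817 cm.

k_y ≈ 2.82 cm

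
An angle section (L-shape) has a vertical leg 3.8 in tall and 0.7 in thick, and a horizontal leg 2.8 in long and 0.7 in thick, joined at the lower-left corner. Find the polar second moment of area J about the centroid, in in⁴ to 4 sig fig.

J ≈ 8.040 in⁴

Break the section into simple shapes (no overlaps), measuring from the bottom-left corner of the bounding box.
Vertical leg: 0.7 × 3.8, A = 2.66 in², y = 1.9 in, Ī = 3.20087 in⁴.
Horizontal leg (remainder): 2.1 × 0.7, A = 1.47 in², y = 0.35 in, Ī = 0.060025 in⁴.
Centroid: ȳ = ΣA·y / ΣA = 1.34831 in.
Transfer each piece to the centroidal x-axis using Ī + A·d² with d = y − 1.34831:
  vertical leg: d = 0.551695 in → contributes +4.01048 in⁴
  horizontal leg (remainder): d = -0.998305 in → contributes +1.52505 in⁴
Total I = 5.53553 in⁴.
For the y-axis: x̄ = 0.848305 in.
Repeating about the centroidal y-axis gives I_y = 2.50453 in⁴.
Polar second moment: J = I_x + I_y = 8.04006 in⁴.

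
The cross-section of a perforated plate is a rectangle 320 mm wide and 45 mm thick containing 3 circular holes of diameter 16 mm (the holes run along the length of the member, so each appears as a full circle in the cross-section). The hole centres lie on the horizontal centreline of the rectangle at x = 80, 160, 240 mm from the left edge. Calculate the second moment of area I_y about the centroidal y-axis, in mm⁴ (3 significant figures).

I_y ≈ 1.20 × 10⁸ mm⁴

Split into non-overlapping primitives; take the origin at the lower-left of the bounding box.
Plate: 320 × 45, A = 14 400 mm², x = 160 mm, Ī = 122 880 000 mm⁴.
Hole 1 (subtracted): ⌀16, A = 201.06 mm², x = 80 mm, Ī = 3 217 mm⁴.
Hole 2 (subtracted): ⌀16, A = 201.06 mm², x = 160 mm, Ī = 3 217 mm⁴.
Hole 3 (subtracted): ⌀16, A = 201.06 mm², x = 240 mm, Ī = 3 217 mm⁴.
By symmetry the centroid is at mid-width, x̄ = 160 mm.
Transfer each piece to the centroidal y-axis using Ī + A·d² with d = x − 160:
  plate: d = 0 mm → contributes +122 880 000 mm⁴
  hole 1: d = -80 mm → contributes −1 290 013 mm⁴
  hole 2: d = 0 mm → contributes −3 217 mm⁴
  hole 3: d = 80 mm → contributes −1 290 013 mm⁴
Total I = 120 296 756 mm⁴.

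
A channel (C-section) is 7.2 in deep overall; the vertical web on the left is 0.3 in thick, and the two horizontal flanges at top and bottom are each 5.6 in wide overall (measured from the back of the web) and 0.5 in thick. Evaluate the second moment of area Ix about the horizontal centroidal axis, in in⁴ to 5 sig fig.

Treat the section as a set of non-overlapping primitives; coordinates are from the bounding-box lower-left.
Web: 0.3 × 7.2, A = 2.16 in², y = 3.6 in, Ī = 9.3312 in⁴.
Top flange (beyond web): 5.3 × 0.5, A = 2.65 in², y = 6.95 in, Ī = 0.05520833 in⁴.
Bottom flange (beyond web): 5.3 × 0.5, A = 2.65 in², y = 0.25 in, Ī = 0.05520833 in⁴.
By symmetry the centroid is at mid-height, ȳ = 3.6 in.
Transfer each piece to the horizontal centroidal axis using Ī + A·d² with d = y − 3.6:
  web: d = 0 in → contributes +9.3312 in⁴
  top flange (beyond web): d = 3.35 in → contributes +29.79483 in⁴
  bottom flange (beyond web): d = -3.35 in → contributes +29.79483 in⁴
Total I = 68.92087 in⁴.

Ix ≈ 68.921 in⁴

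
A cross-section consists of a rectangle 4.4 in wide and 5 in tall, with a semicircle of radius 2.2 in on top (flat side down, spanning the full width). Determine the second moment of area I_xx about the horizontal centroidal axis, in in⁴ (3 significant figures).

I_xx ≈ 115 in⁴

Decompose the section into non-overlapping parts with the origin at the bottom-left of its bounding rectangle.
Rectangular body: 4.4 × 5, A = 22 in², y = 2.5 in, Ī = 45.833 in⁴.
Semicircular cap: semicircle r = 2.2, A = 7.6027 in², y = 5.9337 in, Ī = 2.5711 in⁴.
Centroid: ȳ = ΣA·y / ΣA = 3.3819 in.
Transfer each piece to the horizontal centroidal axis using Ī + A·d² with d = y − 3.3819:
  rectangular body: d = -0.88186 in → contributes +62.942 in⁴
  semicircular cap: d = 2.5519 in → contributes +52.079 in⁴
Total I = 115.02 in⁴.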